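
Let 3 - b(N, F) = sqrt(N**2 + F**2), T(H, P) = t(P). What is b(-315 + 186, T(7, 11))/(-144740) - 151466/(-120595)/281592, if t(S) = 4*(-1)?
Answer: -999407161/61439573963970 + sqrt(16657)/144740 ≈ 0.00087542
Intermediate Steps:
t(S) = -4
T(H, P) = -4
b(N, F) = 3 - sqrt(F**2 + N**2) (b(N, F) = 3 - sqrt(N**2 + F**2) = 3 - sqrt(F**2 + N**2))
b(-315 + 186, T(7, 11))/(-144740) - 151466/(-120595)/281592 = (3 - sqrt((-4)**2 + (-315 + 186)**2))/(-144740) - 151466/(-120595)/281592 = (3 - sqrt(16 + (-129)**2))*(-1/144740) - 151466*(-1/120595)*(1/281592) = (3 - sqrt(16 + 16641))*(-1/144740) + (151466/120595)*(1/281592) = (3 - sqrt(16657))*(-1/144740) + 75733/16979293620 = (-3/144740 + sqrt(16657)/144740) + 75733/16979293620 = -999407161/61439573963970 + sqrt(16657)/144740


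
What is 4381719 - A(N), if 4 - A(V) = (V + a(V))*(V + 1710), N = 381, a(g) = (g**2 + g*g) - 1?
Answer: 612239597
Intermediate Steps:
a(g) = -1 + 2*g**2 (a(g) = (g**2 + g**2) - 1 = 2*g**2 - 1 = -1 + 2*g**2)
A(V) = 4 - (1710 + V)*(-1 + V + 2*V**2) (A(V) = 4 - (V + (-1 + 2*V**2))*(V + 1710) = 4 - (-1 + V + 2*V**2)*(1710 + V) = 4 - (1710 + V)*(-1 + V + 2*V**2))
4381719 - A(N) = 4381719 - (1714 - 3421*381**2 - 1709*381 - 2*381**3) = 4381719 - (1714 - 3421*145161 - 651129 - 2*55306341) = 4381719 - (1714 - 496595781 - 651129 - 110612682) = 4381719 - 1*(-607857878) = 4381719 + 607857878 = 612239597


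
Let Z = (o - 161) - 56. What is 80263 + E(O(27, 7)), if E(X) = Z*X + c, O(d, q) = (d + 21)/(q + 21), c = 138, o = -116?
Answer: 558811/7 ≈ 79830.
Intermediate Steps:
Z = -333 (Z = (-116 - 161) - 56 = -277 - 56 = -333)
O(d, q) = (21 + d)/(21 + q)
E(X) = 138 - 333*X (E(X) = -333*X + 138 = 138 - 333*X)
80263 + E(O(27, 7)) = 80263 + (138 - 333*(21 + 27)/(21 + 7)) = 80263 + (138 - 333*48/28) = 80263 + (138 - 333*12/7) = 80263 + (138 - 3996/7) = 80263 - 3030/7 = 558811/7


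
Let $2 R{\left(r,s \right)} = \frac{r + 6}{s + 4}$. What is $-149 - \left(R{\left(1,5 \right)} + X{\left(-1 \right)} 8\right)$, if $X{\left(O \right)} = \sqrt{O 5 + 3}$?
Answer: $- \frac{2689}{18} - 8 i \sqrt{2} \approx -149.39 - 11.314 i$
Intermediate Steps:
$R{\left(r,s \right)} = \frac{6 + r}{2 \left(4 + s\right)}$ ($R{\left(r,s \right)} = \frac{\left(r + 6\right) \frac{1}{s + 4}}{2} = \frac{\left(6 + r\right) \frac{1}{4 + s}}{2} = \frac{\frac{1}{4 + s} \left(6 + r\right)}{2} = \frac{6 + r}{2 \left(4 + s\right)}$)
$X{\left(O \right)} = \sqrt{3 + 5 O}$ ($X{\left(O \right)} = \sqrt{5 O + 3} = \sqrt{3 + 5 O}$)
$-149 - \left(R{\left(1,5 \right)} + X{\left(-1 \right)} 8\right) = -149 - \left(\frac{6 + 1}{2 \left(4 + 5\right)} + \sqrt{3 + 5 \left(-1\right)} 8\right) = -149 - \left(\frac{1}{2} \cdot \frac{1}{9} \cdot 7 + \sqrt{3 - 5} \cdot 8\right) = -149 - \left(\frac{1}{2} \cdot \frac{1}{9} \cdot 7 + \sqrt{-2} \cdot 8\right) = -149 - \left(\frac{7}{18} + i \sqrt{2} \cdot 8\right) = -149 - \left(\frac{7}{18} + 8 i \sqrt{2}\right) = - \frac{2689}{18} - 8 i \sqrt{2}$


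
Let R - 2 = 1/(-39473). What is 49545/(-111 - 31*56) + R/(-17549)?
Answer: -34320545848380/1279438467419 ≈ -26.825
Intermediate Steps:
R = 78945/39473 (R = 2 + 1/(-39473) = 2 - 1/39473 = 78945/39473 ≈ 2.0000)
49545/(-111 - 31*56) + R/(-17549) = 49545/(-111 - 31*56) + (78945/39473)/(-17549) = 49545/(-111 - 1736) + (78945/39473)*(-1/17549) = 49545/(-1847) - 78945/692711677 = 49545*(-1/1847) - 78945/692711677 = -49545/1847 - 78945/692711677 = -34320545848380/1279438467419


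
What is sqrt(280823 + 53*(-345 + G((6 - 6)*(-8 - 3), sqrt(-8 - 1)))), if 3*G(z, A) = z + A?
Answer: sqrt(262538 + 53*I) ≈ 512.38 + 0.052*I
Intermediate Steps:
G(z, A) = A/3 + z/3 (G(z, A) = (z + A)/3 = (A + z)/3 = A/3 + z/3)
sqrt(280823 + 53*(-345 + G((6 - 6)*(-8 - 3), sqrt(-8 - 1)))) = sqrt(280823 + 53*(-345 + (sqrt(-8 - 1)/3 + ((6 - 6)*(-8 - 3))/3))) = sqrt(280823 + 53*(-345 + (sqrt(-9)/3 + (0*(-11))/3))) = sqrt(280823 + 53*(-345 + ((3*I)/3 + (1/3)*0))) = sqrt(280823 + 53*(-345 + (I + 0))) = sqrt(280823 + 53*(-345 + I)) = sqrt(280823 + (-18285 + 53*I)) = sqrt(262538 + 53*I)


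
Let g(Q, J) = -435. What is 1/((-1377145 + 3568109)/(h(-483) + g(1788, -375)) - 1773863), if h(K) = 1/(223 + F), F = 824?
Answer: -113861/202547299870 ≈ -5.6215e-7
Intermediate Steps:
h(K) = 1/1047 (h(K) = 1/(223 + 824) = 1/1047)
1/((-1377145 + 3568109)/(h(-483) + g(1788, -375)) - 1773863) = 1/((-1377145 + 3568109)/(1/1047 - 435) - 1773863) = 1/(2190964/(-455444/1047) - 1773863) = 1/(2190964*(-1047/455444) - 1773863) = 1/(-573484827/113861 - 1773863) = 1/(-202547299870/113861) = -113861/202547299870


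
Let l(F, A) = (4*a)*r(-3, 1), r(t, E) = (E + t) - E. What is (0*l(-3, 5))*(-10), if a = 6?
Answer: 0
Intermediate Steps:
r(t, E) = t
l(F, A) = -72 (l(F, A) = (4*6)*(-3) = 24*(-3) = -72)
(0*l(-3, 5))*(-10) = (0*(-72))*(-10) = 0*(-10) = 0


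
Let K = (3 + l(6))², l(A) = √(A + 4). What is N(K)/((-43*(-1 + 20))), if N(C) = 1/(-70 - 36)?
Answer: 1/86602 ≈ 1.1547e-5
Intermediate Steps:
l(A) = √(4 + A)
K = (3 + √10)² (K = (3 + √(4 + 6))² = (3 + √10)² ≈ 37.974)
N(C) = -1/106 (N(C) = 1/(-106) = -1/106)
N(K)/((-43*(-1 + 20))) = -(-1/(43*(-1 + 20)))/106 = -1/(106*((-43*19))) = -1/106/(-817) = -1/106*(-1/817) = 1/86602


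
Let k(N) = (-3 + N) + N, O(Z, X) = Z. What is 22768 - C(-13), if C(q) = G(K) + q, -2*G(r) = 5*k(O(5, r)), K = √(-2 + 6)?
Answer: 45597/2 ≈ 22799.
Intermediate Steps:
K = 2 (K = √4 = 2)
k(N) = -3 + 2*N
G(r) = -35/2 (G(r) = -5*(-3 + 2*5)/2 = -5*(-3 + 10)/2 = -5*7/2 = -½*35 = -35/2)
C(q) = -35/2 + q
22768 - C(-13) = 22768 - (-35/2 - 13) = 22768 - 1*(-61/2) = 22768 + 61/2 = 45597/2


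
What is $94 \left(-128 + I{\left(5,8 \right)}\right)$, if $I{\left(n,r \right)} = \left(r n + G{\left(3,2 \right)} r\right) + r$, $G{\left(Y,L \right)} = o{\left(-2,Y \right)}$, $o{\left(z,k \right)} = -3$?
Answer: $-9776$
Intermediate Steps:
$G{\left(Y,L \right)} = -3$
$I{\left(n,r \right)} = - 2 r + n r$ ($I{\left(n,r \right)} = \left(r n - 3 r\right) + r = \left(n r - 3 r\right) + r = \left(- 3 r + n r\right) + r = - 2 r + n r$)
$94 \left(-128 + I{\left(5,8 \right)}\right) = 94 \left(-128 + 8 \left(-2 + 5\right)\right) = 94 \left(-128 + 8 \cdot 3\right) = 94 \left(-128 + 24\right) = 94 \left(-104\right) = -9776$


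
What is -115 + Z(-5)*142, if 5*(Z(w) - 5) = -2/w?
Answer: 15159/25 ≈ 606.36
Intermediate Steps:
Z(w) = 5 - 2/(5*w) (Z(w) = 5 + (-2/w)/5 = 5 - 2/(5*w))
-115 + Z(-5)*142 = -115 + (5 - ⅖/(-5))*142 = -115 + (5 - ⅖*(-⅕))*142 = -115 + (5 + 2/25)*142 = -115 + (127/25)*142 = -115 + 18034/25 = 15159/25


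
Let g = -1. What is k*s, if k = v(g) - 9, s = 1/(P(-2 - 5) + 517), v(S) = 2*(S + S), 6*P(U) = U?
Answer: -78/3095 ≈ -0.025202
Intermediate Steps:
P(U) = U/6
v(S) = 4*S (v(S) = 2*(2*S) = 4*S)
s = 6/3095 (s = 1/((-2 - 5)/6 + 517) = 1/((⅙)*(-7) + 517) = 1/(-7/6 + 517) = 1/(3095/6) = 6/3095 ≈ 0.0019386)
k = -13 (k = 4*(-1) - 9 = -4 - 9 = -13)
k*s = -13*6/3095 = -78/3095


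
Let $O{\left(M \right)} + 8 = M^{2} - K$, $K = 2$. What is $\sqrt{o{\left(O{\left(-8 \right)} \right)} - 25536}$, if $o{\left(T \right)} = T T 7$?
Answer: $2 i \sqrt{1281} \approx 71.582 i$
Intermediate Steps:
$O{\left(M \right)} = -10 + M^{2}$ ($O{\left(M \right)} = -8 + \left(M^{2} - 2\right) = -8 + \left(-2 + M^{2}\right) = -10 + M^{2}$)
$o{\left(T \right)} = 7 T^{2}$ ($o{\left(T \right)} = T^{2} \cdot 7 = 7 T^{2}$)
$\sqrt{o{\left(O{\left(-8 \right)} \right)} - 25536} = \sqrt{7 \left(-10 + \left(-8\right)^{2}\right)^{2} - 25536} = \sqrt{7 \left(-10 + 64\right)^{2} - 25536} = \sqrt{7 \cdot 54^{2} - 25536} = \sqrt{7 \cdot 2916 - 25536} = \sqrt{20412 - 25536} = \sqrt{-5124} = 2 i \sqrt{1281}$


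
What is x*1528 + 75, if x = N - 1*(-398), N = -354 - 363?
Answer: -487357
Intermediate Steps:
N = -717
x = -319 (x = -717 - 1*(-398) = -717 + 398 = -319)
x*1528 + 75 = -319*1528 + 75 = -487432 + 75 = -487357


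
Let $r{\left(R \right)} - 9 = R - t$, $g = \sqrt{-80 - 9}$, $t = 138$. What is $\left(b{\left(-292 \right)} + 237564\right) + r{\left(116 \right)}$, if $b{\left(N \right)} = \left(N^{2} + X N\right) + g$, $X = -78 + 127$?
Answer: $308507 + i \sqrt{89} \approx 3.0851 \cdot 10^{5} + 9.434 i$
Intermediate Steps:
$g = i \sqrt{89}$ ($g = \sqrt{-89} = i \sqrt{89} \approx 9.434 i$)
$X = 49$
$r{\left(R \right)} = -129 + R$ ($r{\left(R \right)} = 9 + \left(R - 138\right) = 9 + \left(-138 + R\right) = -129 + R$)
$b{\left(N \right)} = N^{2} + 49 N + i \sqrt{89}$ ($b{\left(N \right)} = \left(N^{2} + 49 N\right) + i \sqrt{89} = N^{2} + 49 N + i \sqrt{89}$)
$\left(b{\left(-292 \right)} + 237564\right) + r{\left(116 \right)} = \left(\left(\left(-292\right)^{2} + 49 \left(-292\right) + i \sqrt{89}\right) + 237564\right) + \left(-129 + 116\right) = \left(\left(85264 - 14308 + i \sqrt{89}\right) + 237564\right) - 13 = \left(\left(70956 + i \sqrt{89}\right) + 237564\right) - 13 = \left(308520 + i \sqrt{89}\right) - 13 = 308507 + i \sqrt{89}$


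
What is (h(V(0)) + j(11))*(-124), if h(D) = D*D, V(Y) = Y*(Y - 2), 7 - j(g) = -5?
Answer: -1488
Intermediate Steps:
j(g) = 12 (j(g) = 7 - 1*(-5) = 7 + 5 = 12)
V(Y) = Y*(-2 + Y)
h(D) = D**2
(h(V(0)) + j(11))*(-124) = ((0*(-2 + 0))**2 + 12)*(-124) = ((0*(-2))**2 + 12)*(-124) = (0**2 + 12)*(-124) = (0 + 12)*(-124) = 12*(-124) = -1488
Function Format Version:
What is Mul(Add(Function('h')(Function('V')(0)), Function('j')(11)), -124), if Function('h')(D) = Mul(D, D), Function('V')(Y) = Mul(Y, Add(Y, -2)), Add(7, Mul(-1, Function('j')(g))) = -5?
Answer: -1488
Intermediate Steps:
Function('j')(g) = 12 (Function('j')(g) = Add(7, Mul(-1, -5)) = Add(7, 5) = 12)
Function('V')(Y) = Mul(Y, Add(-2, Y))
Function('h')(D) = Pow(D, 2)
Mul(Add(Function('h')(Function('V')(0)), Function('j')(11)), -124) = Mul(Add(Pow(Mul(0, Add(-2, 0)), 2), 12), -124) = Mul(Add(Pow(Mul(0, -2), 2), 12), -124) = Mul(Add(Pow(0, 2), 12), -124) = Mul(Add(0, 12), -124) = Mul(12, -124) = -1488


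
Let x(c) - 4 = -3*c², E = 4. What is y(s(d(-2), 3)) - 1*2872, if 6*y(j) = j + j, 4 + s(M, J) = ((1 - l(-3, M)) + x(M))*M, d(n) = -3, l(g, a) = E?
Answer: -8542/3 ≈ -2847.3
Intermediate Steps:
l(g, a) = 4
x(c) = 4 - 3*c²
s(M, J) = -4 + M*(1 - 3*M²) (s(M, J) = -4 + ((1 - 1*4) + (4 - 3*M²))*M = -4 + ((1 - 4) + (4 - 3*M²))*M = -4 + (-3 + (4 - 3*M²))*M = -4 + (1 - 3*M²)*M = -4 + M*(1 - 3*M²))
y(j) = j/3 (y(j) = (j + j)/6 = (2*j)/6 = j/3)
y(s(d(-2), 3)) - 1*2872 = (-4 - 3 - 3*(-3)³)/3 - 1*2872 = (-4 - 3 - 3*(-27))/3 - 2872 = (-4 - 3 + 81)/3 - 2872 = (⅓)*74 - 2872 = 74/3 - 2872 = -8542/3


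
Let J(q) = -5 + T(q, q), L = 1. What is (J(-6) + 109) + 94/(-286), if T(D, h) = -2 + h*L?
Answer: 13681/143 ≈ 95.671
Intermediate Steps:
T(D, h) = -2 + h (T(D, h) = -2 + h*1 = -2 + h)
J(q) = -7 + q (J(q) = -5 + (-2 + q) = -7 + q)
(J(-6) + 109) + 94/(-286) = ((-7 - 6) + 109) + 94/(-286) = (-13 + 109) + 94*(-1/286) = 96 - 47/143 = 13681/143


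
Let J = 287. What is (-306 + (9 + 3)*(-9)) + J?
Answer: -127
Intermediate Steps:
(-306 + (9 + 3)*(-9)) + J = (-306 + (9 + 3)*(-9)) + 287 = (-306 + 12*(-9)) + 287 = (-306 - 108) + 287 = -414 + 287 = -127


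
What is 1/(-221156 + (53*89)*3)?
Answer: -1/207005 ≈ -4.8308e-6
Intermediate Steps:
1/(-221156 + (53*89)*3) = 1/(-221156 + 4717*3) = 1/(-221156 + 14151) = 1/(-207005) = -1/207005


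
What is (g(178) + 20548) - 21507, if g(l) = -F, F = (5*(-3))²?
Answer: -1184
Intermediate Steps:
F = 225 (F = (-15)² = 225)
g(l) = -225 (g(l) = -1*225 = -225)
(g(178) + 20548) - 21507 = (-225 + 20548) - 21507 = 20323 - 21507 = -1184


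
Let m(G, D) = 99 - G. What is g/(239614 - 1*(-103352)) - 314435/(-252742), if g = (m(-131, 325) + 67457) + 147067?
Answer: 81058934839/43340956386 ≈ 1.8703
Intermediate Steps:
g = 214754 (g = ((99 - 1*(-131)) + 67457) + 147067 = ((99 + 131) + 67457) + 147067 = (230 + 67457) + 147067 = 67687 + 147067 = 214754)
g/(239614 - 1*(-103352)) - 314435/(-252742) = 214754/(239614 - 1*(-103352)) - 314435/(-252742) = 214754/(239614 + 103352) - 314435*(-1/252742) = 214754/342966 + 314435/252742 = 214754*(1/342966) + 314435/252742 = 107377/171483 + 314435/252742 = 81058934839/43340956386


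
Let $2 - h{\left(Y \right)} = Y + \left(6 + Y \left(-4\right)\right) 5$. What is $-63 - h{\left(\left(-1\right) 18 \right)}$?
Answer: $307$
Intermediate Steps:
$h{\left(Y \right)} = -28 + 19 Y$ ($h{\left(Y \right)} = 2 - \left(Y + \left(6 + Y \left(-4\right)\right) 5\right) = 2 - \left(Y + \left(6 - 4 Y\right) 5\right) = 2 - \left(Y - \left(-30 + 20 Y\right)\right) = 2 - \left(30 - 19 Y\right) = 2 + \left(-30 + 19 Y\right) = -28 + 19 Y$)
$-63 - h{\left(\left(-1\right) 18 \right)} = -63 - \left(-28 + 19 \left(\left(-1\right) 18\right)\right) = -63 - \left(-28 + 19 \left(-18\right)\right) = -63 - \left(-28 - 342\right) = -63 - -370 = -63 + 370 = 307$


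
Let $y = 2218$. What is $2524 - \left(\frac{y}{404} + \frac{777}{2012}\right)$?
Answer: $\frac{511712957}{203212} \approx 2518.1$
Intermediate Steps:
$2524 - \left(\frac{y}{404} + \frac{777}{2012}\right) = 2524 - \left(\frac{2218}{404} + \frac{777}{2012}\right) = 2524 - \left(2218 \cdot \frac{1}{404} + 777 \cdot \frac{1}{2012}\right) = 2524 - \left(\frac{1109}{202} + \frac{777}{2012}\right) = 2524 - \frac{1194131}{203212} = \frac{511712957}{203212}$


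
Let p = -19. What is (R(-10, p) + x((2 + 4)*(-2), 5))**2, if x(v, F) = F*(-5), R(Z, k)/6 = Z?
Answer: 7225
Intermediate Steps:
R(Z, k) = 6*Z
x(v, F) = -5*F
(R(-10, p) + x((2 + 4)*(-2), 5))**2 = (6*(-10) - 5*5)**2 = (-60 - 25)**2 = (-85)**2 = 7225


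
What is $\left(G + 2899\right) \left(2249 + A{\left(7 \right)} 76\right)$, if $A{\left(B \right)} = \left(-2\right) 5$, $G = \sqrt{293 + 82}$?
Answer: $4316611 + 7445 \sqrt{15} \approx 4.3454 \cdot 10^{6}$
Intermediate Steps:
$G = 5 \sqrt{15}$ ($G = \sqrt{375} = 5 \sqrt{15} \approx 19.365$)
$A{\left(B \right)} = -10$
$\left(G + 2899\right) \left(2249 + A{\left(7 \right)} 76\right) = \left(5 \sqrt{15} + 2899\right) \left(2249 - 760\right) = \left(2899 + 5 \sqrt{15}\right) \left(2249 - 760\right) = \left(2899 + 5 \sqrt{15}\right) 1489 = 4316611 + 7445 \sqrt{15}$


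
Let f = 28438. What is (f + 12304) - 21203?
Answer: 19539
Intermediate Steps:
(f + 12304) - 21203 = (28438 + 12304) - 21203 = 40742 - 21203 = 19539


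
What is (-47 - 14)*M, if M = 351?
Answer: -21411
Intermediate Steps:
(-47 - 14)*M = (-47 - 14)*351 = -61*351 = -21411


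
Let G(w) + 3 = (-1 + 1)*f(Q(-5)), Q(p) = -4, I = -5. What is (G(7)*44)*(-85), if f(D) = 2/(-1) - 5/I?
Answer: 11220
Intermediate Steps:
f(D) = -1 (f(D) = 2/(-1) - 5/(-5) = 2*(-1) - 5*(-⅕) = -2 + 1 = -1)
G(w) = -3 (G(w) = -3 + (-1 + 1)*(-1) = -3 + 0*(-1) = -3 + 0 = -3)
(G(7)*44)*(-85) = -3*44*(-85) = -132*(-85) = 11220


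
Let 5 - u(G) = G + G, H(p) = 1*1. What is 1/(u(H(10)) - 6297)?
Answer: -1/6294 ≈ -0.00015888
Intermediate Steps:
H(p) = 1
u(G) = 5 - 2*G (u(G) = 5 - (G + G) = 5 - 2*G)
1/(u(H(10)) - 6297) = 1/((5 - 2*1) - 6297) = 1/((5 - 2) - 6297) = 1/(3 - 6297) = 1/(-6294) = -1/6294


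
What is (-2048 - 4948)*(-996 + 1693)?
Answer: -4876212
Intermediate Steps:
(-2048 - 4948)*(-996 + 1693) = -6996*697 = -4876212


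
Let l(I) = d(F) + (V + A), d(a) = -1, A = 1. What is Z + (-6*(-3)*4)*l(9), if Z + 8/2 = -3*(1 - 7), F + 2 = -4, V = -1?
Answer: -58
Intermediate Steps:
F = -6 (F = -2 - 4 = -6)
Z = 14 (Z = -4 - 3*(1 - 7) = -4 - 3*(-6) = -4 + 18 = 14)
l(I) = -1 (l(I) = -1 + (-1 + 1) = -1 + 0 = -1)
Z + (-6*(-3)*4)*l(9) = 14 + (-6*(-3)*4)*(-1) = 14 + (18*4)*(-1) = 14 + 72*(-1) = 14 - 72 = -58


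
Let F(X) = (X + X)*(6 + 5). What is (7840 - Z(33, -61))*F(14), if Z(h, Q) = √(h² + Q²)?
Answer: 2414720 - 308*√4810 ≈ 2.3934e+6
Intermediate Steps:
F(X) = 22*X (F(X) = (2*X)*11 = 22*X)
Z(h, Q) = √(Q² + h²)
(7840 - Z(33, -61))*F(14) = (7840 - √((-61)² + 33²))*(22*14) = (7840 - √(3721 + 1089))*308 = (7840 - √4810)*308 = 2414720 - 308*√4810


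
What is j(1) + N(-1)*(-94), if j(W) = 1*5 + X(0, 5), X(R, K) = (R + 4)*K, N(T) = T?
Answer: 119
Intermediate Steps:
X(R, K) = K*(4 + R) (X(R, K) = (4 + R)*K = K*(4 + R))
j(W) = 25 (j(W) = 1*5 + 5*(4 + 0) = 5 + 5*4 = 5 + 20 = 25)
j(1) + N(-1)*(-94) = 25 - 1*(-94) = 25 + 94 = 119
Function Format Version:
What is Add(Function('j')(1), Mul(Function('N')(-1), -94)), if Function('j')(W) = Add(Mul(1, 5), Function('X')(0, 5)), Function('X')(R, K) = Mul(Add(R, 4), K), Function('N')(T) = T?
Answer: 119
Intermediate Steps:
Function('X')(R, K) = Mul(K, Add(4, R)) (Function('X')(R, K) = Mul(Add(4, R), K) = Mul(K, Add(4, R)))
Function('j')(W) = 25 (Function('j')(W) = Add(Mul(1, 5), Mul(5, Add(4, 0))) = Add(5, Mul(5, 4)) = Add(5, 20) = 25)
Add(Function('j')(1), Mul(Function('N')(-1), -94)) = Add(25, Mul(-1, -94)) = Add(25, 94) = 119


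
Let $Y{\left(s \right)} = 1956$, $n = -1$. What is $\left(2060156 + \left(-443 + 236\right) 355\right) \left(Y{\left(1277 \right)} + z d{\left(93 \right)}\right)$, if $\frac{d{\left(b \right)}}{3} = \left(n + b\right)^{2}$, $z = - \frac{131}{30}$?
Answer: $- \frac{1081964866652}{5} \approx -2.1639 \cdot 10^{11}$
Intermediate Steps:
$z = - \frac{131}{30}$ ($z = \left(-131\right) \frac{1}{30} = - \frac{131}{30} \approx -4.3667$)
$d{\left(b \right)} = 3 \left(-1 + b\right)^{2}$
$\left(2060156 + \left(-443 + 236\right) 355\right) \left(Y{\left(1277 \right)} + z d{\left(93 \right)}\right) = \left(2060156 + \left(-443 + 236\right) 355\right) \left(1956 - \frac{131 \cdot 3 \left(-1 + 93\right)^{2}}{30}\right) = \left(2060156 - 73485\right) \left(1956 - \frac{131 \cdot 3 \cdot 92^{2}}{30}\right) = \left(2060156 - 73485\right) \left(1956 - \frac{131 \cdot 3 \cdot 8464}{30}\right) = 1986671 \left(1956 - \frac{554392}{5}\right) = 1986671 \left(- \frac{544612}{5}\right) = - \frac{1081964866652}{5}$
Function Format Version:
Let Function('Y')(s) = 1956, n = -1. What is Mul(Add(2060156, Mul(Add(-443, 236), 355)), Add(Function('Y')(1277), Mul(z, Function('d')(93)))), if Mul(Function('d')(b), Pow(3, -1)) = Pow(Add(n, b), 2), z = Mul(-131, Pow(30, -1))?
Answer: Rational(-1081964866652, 5) ≈ -2.1639e+11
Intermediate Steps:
z = Rational(-131, 30) (z = Mul(-131, Rational(1, 30)) = Rational(-131, 30) ≈ -4.3667)
Function('d')(b) = Mul(3, Pow(Add(-1, b), 2))
Mul(Add(2060156, Mul(Add(-443, 236), 355)), Add(Function('Y')(1277), Mul(z, Function('d')(93)))) = Mul(Add(2060156, Mul(Add(-443, 236), 355)), Add(1956, Mul(Rational(-131, 30), Mul(3, Pow(Add(-1, 93), 2))))) = Mul(Add(2060156, Mul(-207, 355)), Add(1956, Mul(Rational(-131, 30), Mul(3, Pow(92, 2))))) = Mul(Add(2060156, -73485), Add(1956, Mul(Rational(-131, 30), Mul(3, 8464)))) = Mul(1986671, Add(1956, Mul(Rational(-131, 30), 25392))) = Mul(1986671, Add(1956, Rational(-554392, 5))) = Mul(1986671, Rational(-544612, 5)) = Rational(-1081964866652, 5)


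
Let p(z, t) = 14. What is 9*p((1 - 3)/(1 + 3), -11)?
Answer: 126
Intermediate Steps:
9*p((1 - 3)/(1 + 3), -11) = 9*14 = 126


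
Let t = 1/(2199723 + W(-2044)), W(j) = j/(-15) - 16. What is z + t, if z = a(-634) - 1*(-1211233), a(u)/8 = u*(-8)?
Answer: 41306753997056/32997649 ≈ 1.2518e+6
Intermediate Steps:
a(u) = -64*u (a(u) = 8*(u*(-8)) = 8*(-8*u) = -64*u)
W(j) = -16 - j/15 (W(j) = j*(-1/15) - 16 = -j/15 - 16 = -16 - j/15)
z = 1251809 (z = -64*(-634) - 1*(-1211233) = 40576 + 1211233 = 1251809)
t = 15/32997649 (t = 1/(2199723 + (-16 - 1/15*(-2044))) = 1/(2199723 + (-16 + 2044/15)) = 1/(2199723 + 1804/15) = 1/(32997649/15) = 15/32997649 ≈ 4.5458e-7)
z + t = 1251809 + 15/32997649 = 41306753997056/32997649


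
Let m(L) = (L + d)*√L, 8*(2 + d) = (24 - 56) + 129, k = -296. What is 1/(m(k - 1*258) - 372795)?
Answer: -11929440/4452479527477 + 17404*I*√554/4452479527477 ≈ -2.6793e-6 + 9.2003e-8*I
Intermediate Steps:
d = 81/8 (d = -2 + ((24 - 56) + 129)/8 = -2 + (-32 + 129)/8 = -2 + (⅛)*97 = -2 + 97/8 = 81/8 ≈ 10.125)
m(L) = √L*(81/8 + L) (m(L) = (L + 81/8)*√L = (81/8 + L)*√L = √L*(81/8 + L))
1/(m(k - 1*258) - 372795) = 1/(√(-296 - 1*258)*(81/8 + (-296 - 1*258)) - 372795) = 1/(√(-296 - 258)*(81/8 + (-296 - 258)) - 372795) = 1/(√(-554)*(81/8 - 554) - 372795) = 1/((I*√554)*(-4351/8) - 372795) = 1/(-4351*I*√554/8 - 372795) = 1/(-372795 - 4351*I*√554/8)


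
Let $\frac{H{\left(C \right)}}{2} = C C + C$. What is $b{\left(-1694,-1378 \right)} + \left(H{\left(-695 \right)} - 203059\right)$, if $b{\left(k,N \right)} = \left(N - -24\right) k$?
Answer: $3055277$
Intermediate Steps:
$H{\left(C \right)} = 2 C + 2 C^{2}$ ($H{\left(C \right)} = 2 \left(C C + C\right) = 2 \left(C^{2} + C\right) = 2 \left(C + C^{2}\right) = 2 C + 2 C^{2}$)
$b{\left(k,N \right)} = k \left(24 + N\right)$ ($b{\left(k,N \right)} = \left(N + 24\right) k = \left(24 + N\right) k = k \left(24 + N\right)$)
$b{\left(-1694,-1378 \right)} + \left(H{\left(-695 \right)} - 203059\right) = - 1694 \left(24 - 1378\right) - \left(203059 + 1390 \left(1 - 695\right)\right) = \left(-1694\right) \left(-1354\right) - \left(203059 + 1390 \left(-694\right)\right) = 2293676 + \left(964660 - 203059\right) = 2293676 + 761601 = 3055277$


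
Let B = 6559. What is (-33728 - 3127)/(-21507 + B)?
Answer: 36855/14948 ≈ 2.4655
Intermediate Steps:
(-33728 - 3127)/(-21507 + B) = (-33728 - 3127)/(-21507 + 6559) = -36855/(-14948) = -36855*(-1/14948) = 36855/14948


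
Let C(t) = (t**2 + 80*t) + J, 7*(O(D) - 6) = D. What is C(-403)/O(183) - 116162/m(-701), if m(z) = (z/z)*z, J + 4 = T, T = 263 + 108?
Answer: 74075178/17525 ≈ 4226.8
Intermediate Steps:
O(D) = 6 + D/7
T = 371
J = 367 (J = -4 + 371 = 367)
C(t) = 367 + t**2 + 80*t (C(t) = (t**2 + 80*t) + 367 = 367 + t**2 + 80*t)
m(z) = z (m(z) = 1*z = z)
C(-403)/O(183) - 116162/m(-701) = (367 + (-403)**2 + 80*(-403))/(6 + (1/7)*183) - 116162/(-701) = (367 + 162409 - 32240)/(6 + 183/7) - 116162*(-1/701) = 130536/(225/7) + 116162/701 = 130536*(7/225) + 116162/701 = 101528/25 + 116162/701 = 74075178/17525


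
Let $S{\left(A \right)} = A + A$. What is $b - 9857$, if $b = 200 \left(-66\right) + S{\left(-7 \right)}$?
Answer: $-23071$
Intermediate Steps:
$S{\left(A \right)} = 2 A$
$b = -13214$ ($b = 200 \left(-66\right) + 2 \left(-7\right) = -13200 - 14 = -13214$)
$b - 9857 = -13214 - 9857 = -23071$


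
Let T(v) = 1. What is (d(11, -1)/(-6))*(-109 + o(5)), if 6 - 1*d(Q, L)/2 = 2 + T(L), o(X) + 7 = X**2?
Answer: 91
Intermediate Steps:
o(X) = -7 + X**2
d(Q, L) = 6 (d(Q, L) = 12 - 2*(2 + 1) = 12 - 2*3 = 12 - 6 = 6)
(d(11, -1)/(-6))*(-109 + o(5)) = (6/(-6))*(-109 + (-7 + 5**2)) = (6*(-1/6))*(-109 + (-7 + 25)) = -(-109 + 18) = -1*(-91) = 91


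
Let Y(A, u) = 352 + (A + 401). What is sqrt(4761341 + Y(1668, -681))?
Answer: sqrt(4763762) ≈ 2182.6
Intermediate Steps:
Y(A, u) = 753 + A (Y(A, u) = 352 + (401 + A) = 753 + A)
sqrt(4761341 + Y(1668, -681)) = sqrt(4761341 + (753 + 1668)) = sqrt(4761341 + 2421) = sqrt(4763762)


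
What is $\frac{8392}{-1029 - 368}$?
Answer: $- \frac{8392}{1397} \approx -6.0072$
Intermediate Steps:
$\frac{8392}{-1029 - 368} = \frac{8392}{-1397} = 8392 \left(- \frac{1}{1397}\right) = - \frac{8392}{1397}$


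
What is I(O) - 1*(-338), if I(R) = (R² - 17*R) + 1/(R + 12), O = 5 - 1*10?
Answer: 3137/7 ≈ 448.14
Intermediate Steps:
O = -5 (O = 5 - 10 = -5)
I(R) = R² + 1/(12 + R) - 17*R (I(R) = (R² - 17*R) + 1/(12 + R) = R² + 1/(12 + R) - 17*R)
I(O) - 1*(-338) = (1 + (-5)³ - 204*(-5) - 5*(-5)²)/(12 - 5) - 1*(-338) = (1 - 125 + 1020 - 5*25)/7 + 338 = (1 - 125 + 1020 - 125)/7 + 338 = (⅐)*771 + 338 = 771/7 + 338 = 3137/7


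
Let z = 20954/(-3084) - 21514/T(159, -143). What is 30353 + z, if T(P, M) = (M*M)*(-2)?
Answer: 956904005495/31532358 ≈ 30347.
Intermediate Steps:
T(P, M) = -2*M**2 (T(P, M) = M**2*(-2) = -2*M**2)
z = -197656879/31532358 (z = 20954/(-3084) - 21514/((-2*(-143)**2)) = 20954*(-1/3084) - 21514/((-2*20449)) = -10477/1542 - 21514/(-40898) = -10477/1542 - 21514*(-1/40898) = -10477/1542 + 10757/20449 = -197656879/31532358 ≈ -6.2684)
30353 + z = 30353 - 197656879/31532358 = 956904005495/31532358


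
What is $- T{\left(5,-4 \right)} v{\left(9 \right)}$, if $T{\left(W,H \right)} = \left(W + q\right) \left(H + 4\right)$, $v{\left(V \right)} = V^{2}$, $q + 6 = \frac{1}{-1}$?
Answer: $0$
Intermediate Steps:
$q = -7$ ($q = -6 + \frac{1}{-1} = -6 - 1 = -7$)
$T{\left(W,H \right)} = \left(-7 + W\right) \left(4 + H\right)$ ($T{\left(W,H \right)} = \left(W - 7\right) \left(H + 4\right) = \left(-7 + W\right) \left(4 + H\right)$)
$- T{\left(5,-4 \right)} v{\left(9 \right)} = - \left(-28 - -28 + 4 \cdot 5 - 20\right) 9^{2} = - \left(-28 + 28 + 20 - 20\right) 81 = - 0 \cdot 81 = \left(-1\right) 0 = 0$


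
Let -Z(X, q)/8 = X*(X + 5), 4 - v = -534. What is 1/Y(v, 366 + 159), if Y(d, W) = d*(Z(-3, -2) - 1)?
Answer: 1/25286 ≈ 3.9548e-5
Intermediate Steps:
v = 538 (v = 4 - 1*(-534) = 4 + 534 = 538)
Z(X, q) = -8*X*(5 + X) (Z(X, q) = -8*X*(X + 5) = -8*X*(5 + X))
Y(d, W) = 47*d (Y(d, W) = d*(-8*(-3)*(5 - 3) - 1) = d*(-8*(-3)*2 - 1) = d*(48 - 1) = d*47 = 47*d)
1/Y(v, 366 + 159) = 1/(47*538) = 1/25286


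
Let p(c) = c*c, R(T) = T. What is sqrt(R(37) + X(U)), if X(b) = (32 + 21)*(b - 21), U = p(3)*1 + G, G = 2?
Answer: I*sqrt(493) ≈ 22.204*I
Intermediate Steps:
p(c) = c**2
U = 11 (U = 3**2*1 + 2 = 9*1 + 2 = 9 + 2 = 11)
X(b) = -1113 + 53*b (X(b) = 53*(-21 + b) = -1113 + 53*b)
sqrt(R(37) + X(U)) = sqrt(37 + (-1113 + 53*11)) = sqrt(37 + (-1113 + 583)) = sqrt(37 - 530) = sqrt(-493) = I*sqrt(493)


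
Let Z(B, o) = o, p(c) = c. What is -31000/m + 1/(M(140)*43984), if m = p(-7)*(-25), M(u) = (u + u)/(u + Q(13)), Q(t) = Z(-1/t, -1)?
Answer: -2181606261/12315520 ≈ -177.14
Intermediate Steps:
Q(t) = -1
M(u) = 2*u/(-1 + u) (M(u) = (u + u)/(u - 1) = (2*u)/(-1 + u) = 2*u/(-1 + u))
m = 175 (m = -7*(-25) = 175)
-31000/m + 1/(M(140)*43984) = -31000/175 + 1/((2*140/(-1 + 140))*43984) = -31000*1/175 + (1/43984)/(2*140/139) = -1240/7 + (1/43984)/(2*140*(1/139)) = -1240/7 + (1/43984)/(280/139) = -1240/7 + (139/280)*(1/43984) = -1240/7 + 139/12315520 = -2181606261/12315520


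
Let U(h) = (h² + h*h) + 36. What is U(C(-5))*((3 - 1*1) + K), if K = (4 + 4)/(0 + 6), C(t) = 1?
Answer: 380/3 ≈ 126.67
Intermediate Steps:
K = 4/3 (K = 8/6 = 8*(⅙) = 4/3 ≈ 1.3333)
U(h) = 36 + 2*h² (U(h) = (h² + h²) + 36 = 2*h² + 36 = 36 + 2*h²)
U(C(-5))*((3 - 1*1) + K) = (36 + 2*1²)*((3 - 1*1) + 4/3) = (36 + 2*1)*((3 - 1) + 4/3) = (36 + 2)*(2 + 4/3) = 38*(10/3) = 380/3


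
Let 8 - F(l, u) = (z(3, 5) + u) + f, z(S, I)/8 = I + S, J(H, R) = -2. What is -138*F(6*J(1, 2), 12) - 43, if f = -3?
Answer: 8927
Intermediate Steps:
z(S, I) = 8*I + 8*S (z(S, I) = 8*(I + S) = 8*I + 8*S)
F(l, u) = -53 - u (F(l, u) = 8 - (((8*5 + 8*3) + u) - 3) = 8 - (((40 + 24) + u) - 3) = 8 - ((64 + u) - 3) = 8 - (61 + u) = 8 + (-61 - u) = -53 - u)
-138*F(6*J(1, 2), 12) - 43 = -138*(-53 - 1*12) - 43 = -138*(-53 - 12) - 43 = -138*(-65) - 43 = 8970 - 43 = 8927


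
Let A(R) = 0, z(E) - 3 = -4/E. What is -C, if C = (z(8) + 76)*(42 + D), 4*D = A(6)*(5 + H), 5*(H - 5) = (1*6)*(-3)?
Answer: -3297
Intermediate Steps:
z(E) = 3 - 4/E
H = 7/5 (H = 5 + ((1*6)*(-3))/5 = 5 + (6*(-3))/5 = 5 + (1/5)*(-18) = 5 - 18/5 = 7/5 ≈ 1.4000)
D = 0 (D = (0*(5 + 7/5))/4 = (0*(32/5))/4 = (1/4)*0 = 0)
C = 3297 (C = ((3 - 4/8) + 76)*(42 + 0) = ((3 - 4*1/8) + 76)*42 = ((3 - 1/2) + 76)*42 = (5/2 + 76)*42 = (157/2)*42 = 3297)
-C = -1*3297 = -3297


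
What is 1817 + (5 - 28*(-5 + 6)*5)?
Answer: 1682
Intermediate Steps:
1817 + (5 - 28*(-5 + 6)*5) = 1817 + (5 - 28*5) = 1817 + (5 - 140) = 1817 - 135 = 1682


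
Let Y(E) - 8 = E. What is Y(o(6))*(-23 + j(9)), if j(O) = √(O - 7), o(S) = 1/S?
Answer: -1127/6 + 49*√2/6 ≈ -176.28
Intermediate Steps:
j(O) = √(-7 + O)
Y(E) = 8 + E
Y(o(6))*(-23 + j(9)) = (8 + 1/6)*(-23 + √(-7 + 9)) = (8 + ⅙)*(-23 + √2) = 49*(-23 + √2)/6 = -1127/6 + 49*√2/6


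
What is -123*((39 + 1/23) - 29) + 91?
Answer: -26320/23 ≈ -1144.3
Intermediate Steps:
-123*((39 + 1/23) - 29) + 91 = -123*(898/23 - 29) + 91 = -123*231/23 + 91 = -28413/23 + 91 = -26320/23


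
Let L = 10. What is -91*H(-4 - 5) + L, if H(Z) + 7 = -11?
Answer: 1648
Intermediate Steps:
H(Z) = -18 (H(Z) = -7 - 11 = -18)
-91*H(-4 - 5) + L = -91*(-18) + 10 = 1638 + 10 = 1648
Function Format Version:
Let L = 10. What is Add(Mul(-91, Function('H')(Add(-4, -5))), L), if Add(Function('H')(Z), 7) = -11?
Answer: 1648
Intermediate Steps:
Function('H')(Z) = -18 (Function('H')(Z) = Add(-7, -11) = -18)
Add(Mul(-91, Function('H')(Add(-4, -5))), L) = Add(Mul(-91, -18), 10) = Add(1638, 10) = 1648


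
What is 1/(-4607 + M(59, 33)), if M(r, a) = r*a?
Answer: -1/2660 ≈ -0.00037594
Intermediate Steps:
M(r, a) = a*r
1/(-4607 + M(59, 33)) = 1/(-4607 + 33*59) = 1/(-4607 + 1947) = 1/(-2660) = -1/2660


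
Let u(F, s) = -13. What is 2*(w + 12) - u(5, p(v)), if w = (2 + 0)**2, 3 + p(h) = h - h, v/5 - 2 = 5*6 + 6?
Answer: 45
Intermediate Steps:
v = 190 (v = 10 + 5*(5*6 + 6) = 10 + 5*(30 + 6) = 10 + 5*36 = 10 + 180 = 190)
p(h) = -3 (p(h) = -3 + (h - h) = -3 + 0 = -3)
w = 4 (w = 2**2 = 4)
2*(w + 12) - u(5, p(v)) = 2*(4 + 12) - 1*(-13) = 2*16 + 13 = 32 + 13 = 45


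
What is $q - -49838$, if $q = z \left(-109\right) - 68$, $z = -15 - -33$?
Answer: $47808$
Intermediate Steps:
$z = 18$ ($z = -15 + 33 = 18$)
$q = -2030$ ($q = 18 \left(-109\right) - 68 = -1962 - 68 = -2030$)
$q - -49838 = -2030 - -49838 = -2030 + 49838 = 47808$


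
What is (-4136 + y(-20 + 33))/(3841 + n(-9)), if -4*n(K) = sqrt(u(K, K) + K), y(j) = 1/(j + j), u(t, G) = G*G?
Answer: -413041935/383585189 - 322605*sqrt(2)/767170378 ≈ -1.0774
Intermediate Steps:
u(t, G) = G**2
y(j) = 1/(2*j)
n(K) = -sqrt(K + K**2)/4 (n(K) = -sqrt(K**2 + K)/4 = -sqrt(K + K**2)/4)
(-4136 + y(-20 + 33))/(3841 + n(-9)) = (-4136 + 1/(2*(-20 + 33)))/(3841 - 6*sqrt(2)/4) = (-4136 + (1/2)/13)/(3841 - 6*sqrt(2)/4) = (-4136 + (1/2)*(1/13))/(3841 - 3*sqrt(2)/2) = (-4136 + 1/26)/(3841 - 3*sqrt(2)/2) = -107535/(26*(3841 - 3*sqrt(2)/2))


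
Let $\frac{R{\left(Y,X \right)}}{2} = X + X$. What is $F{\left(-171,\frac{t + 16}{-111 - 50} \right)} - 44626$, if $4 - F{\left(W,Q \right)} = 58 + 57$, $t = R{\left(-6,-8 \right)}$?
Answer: $-44737$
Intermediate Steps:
$R{\left(Y,X \right)} = 4 X$ ($R{\left(Y,X \right)} = 2 \left(X + X\right) = 2 \cdot 2 X = 4 X$)
$t = -32$ ($t = 4 \left(-8\right) = -32$)
$F{\left(W,Q \right)} = -111$ ($F{\left(W,Q \right)} = 4 - \left(58 + 57\right) = 4 - 115 = -111$)
$F{\left(-171,\frac{t + 16}{-111 - 50} \right)} - 44626 = -111 - 44626 = -44737$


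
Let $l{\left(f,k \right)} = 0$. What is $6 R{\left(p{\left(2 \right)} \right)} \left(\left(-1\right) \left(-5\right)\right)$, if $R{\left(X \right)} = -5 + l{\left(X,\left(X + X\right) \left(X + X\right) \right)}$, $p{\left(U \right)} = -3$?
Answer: $-150$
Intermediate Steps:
$R{\left(X \right)} = -5$ ($R{\left(X \right)} = -5 + 0 = -5$)
$6 R{\left(p{\left(2 \right)} \right)} \left(\left(-1\right) \left(-5\right)\right) = 6 \left(-5\right) \left(\left(-1\right) \left(-5\right)\right) = \left(-30\right) 5 = -150$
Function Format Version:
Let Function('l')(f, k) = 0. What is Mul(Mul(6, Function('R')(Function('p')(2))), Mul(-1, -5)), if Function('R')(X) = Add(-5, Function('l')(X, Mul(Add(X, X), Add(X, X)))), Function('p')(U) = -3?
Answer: -150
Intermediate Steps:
Function('R')(X) = -5 (Function('R')(X) = Add(-5, 0) = -5)
Mul(Mul(6, Function('R')(Function('p')(2))), Mul(-1, -5)) = Mul(Mul(6, -5), Mul(-1, -5)) = Mul(-30, 5) = -150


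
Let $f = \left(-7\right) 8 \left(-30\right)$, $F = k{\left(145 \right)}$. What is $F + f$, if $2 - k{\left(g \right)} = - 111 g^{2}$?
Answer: $2335457$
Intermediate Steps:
$k{\left(g \right)} = 2 + 111 g^{2}$ ($k{\left(g \right)} = 2 - - 111 g^{2} = 2 + 111 g^{2}$)
$F = 2333777$ ($F = 2 + 111 \cdot 145^{2} = 2 + 111 \cdot 21025 = 2 + 2333775 = 2333777$)
$f = 1680$ ($f = \left(-56\right) \left(-30\right) = 1680$)
$F + f = 2333777 + 1680 = 2335457$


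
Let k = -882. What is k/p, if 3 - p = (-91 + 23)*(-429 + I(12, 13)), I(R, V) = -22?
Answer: 882/30665 ≈ 0.028762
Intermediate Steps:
p = -30665 (p = 3 - (-91 + 23)*(-429 - 22) = 3 - (-68)*(-451) = 3 - 1*30668 = 3 - 30668 = -30665)
k/p = -882/(-30665) = -882*(-1/30665) = 882/30665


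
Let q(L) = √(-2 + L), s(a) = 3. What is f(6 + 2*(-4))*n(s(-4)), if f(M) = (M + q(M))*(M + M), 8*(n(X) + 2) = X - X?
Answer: -16 + 16*I ≈ -16.0 + 16.0*I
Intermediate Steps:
n(X) = -2 (n(X) = -2 + (X - X)/8 = -2 + (⅛)*0 = -2 + 0 = -2)
f(M) = 2*M*(M + √(-2 + M)) (f(M) = (M + √(-2 + M))*(M + M) = (M + √(-2 + M))*(2*M) = 2*M*(M + √(-2 + M)))
f(6 + 2*(-4))*n(s(-4)) = (2*(6 + 2*(-4))*((6 + 2*(-4)) + √(-2 + (6 + 2*(-4)))))*(-2) = (2*(6 - 8)*((6 - 8) + √(-2 + (6 - 8))))*(-2) = (2*(-2)*(-2 + √(-2 - 2)))*(-2) = (2*(-2)*(-2 + √(-4)))*(-2) = (2*(-2)*(-2 + 2*I))*(-2) = (8 - 8*I)*(-2) = -16 + 16*I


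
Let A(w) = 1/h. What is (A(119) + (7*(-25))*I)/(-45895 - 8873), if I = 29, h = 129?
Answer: 327337/3532536 ≈ 0.092663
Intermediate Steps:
A(w) = 1/129
(A(119) + (7*(-25))*I)/(-45895 - 8873) = (1/129 + (7*(-25))*29)/(-45895 - 8873) = (1/129 - 175*29)/(-54768) = (1/129 - 5075)*(-1/54768) = -654674/129*(-1/54768) = 327337/3532536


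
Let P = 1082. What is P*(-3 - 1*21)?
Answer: -25968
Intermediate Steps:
P*(-3 - 1*21) = 1082*(-3 - 1*21) = 1082*(-3 - 21) = 1082*(-24) = -25968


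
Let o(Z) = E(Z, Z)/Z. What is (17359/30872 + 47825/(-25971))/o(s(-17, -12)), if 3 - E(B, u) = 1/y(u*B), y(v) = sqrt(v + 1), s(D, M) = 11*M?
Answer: 3153790143825/56032901552 + 5128114055*sqrt(697)/952559326384 ≈ 56.427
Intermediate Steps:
y(v) = sqrt(1 + v)
E(B, u) = 3 - 1/sqrt(1 + B*u) (E(B, u) = 3 - 1/(sqrt(1 + u*B)) = 3 - 1/(sqrt(1 + B*u)) = 3 - 1/sqrt(1 + B*u))
o(Z) = (3 - 1/sqrt(1 + Z**2))/Z (o(Z) = (3 - 1/sqrt(1 + Z*Z))/Z = (3 - 1/sqrt(1 + Z**2))/Z)
(17359/30872 + 47825/(-25971))/o(s(-17, -12)) = (17359/30872 + 47825/(-25971))/(3/((11*(-12))) - 1/((11*(-12))*sqrt(1 + (11*(-12))**2))) = (17359*(1/30872) + 47825*(-1/25971))/(3/(-132) - 1/(-132*sqrt(1 + (-132)**2))) = (17359/30872 - 47825/25971)/(3*(-1/132) - 1*(-1/132)/sqrt(1 + 17424)) = -1025622811/(801776712*(-1/44 - 1*(-1/132)/sqrt(17425))) = -1025622811/(801776712*(-1/44 - 1*(-1/132)*sqrt(697)/3485)) = -1025622811/(801776712*(-1/44 + sqrt(697)/460020))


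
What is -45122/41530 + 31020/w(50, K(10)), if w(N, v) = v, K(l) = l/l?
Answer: 644107739/20765 ≈ 31019.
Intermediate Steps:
K(l) = 1
-45122/41530 + 31020/w(50, K(10)) = -45122/41530 + 31020/1 = -45122*1/41530 + 31020*1 = -22561/20765 + 31020 = 644107739/20765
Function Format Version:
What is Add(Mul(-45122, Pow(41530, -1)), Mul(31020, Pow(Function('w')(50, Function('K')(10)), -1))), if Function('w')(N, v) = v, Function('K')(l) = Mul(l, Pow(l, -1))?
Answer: Rational(644107739, 20765) ≈ 31019.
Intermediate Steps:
Function('K')(l) = 1
Add(Mul(-45122, Pow(41530, -1)), Mul(31020, Pow(Function('w')(50, Function('K')(10)), -1))) = Add(Mul(-45122, Pow(41530, -1)), Mul(31020, Pow(1, -1))) = Add(Mul(-45122, Rational(1, 41530)), Mul(31020, 1)) = Add(Rational(-22561, 20765), 31020) = Rational(644107739, 20765)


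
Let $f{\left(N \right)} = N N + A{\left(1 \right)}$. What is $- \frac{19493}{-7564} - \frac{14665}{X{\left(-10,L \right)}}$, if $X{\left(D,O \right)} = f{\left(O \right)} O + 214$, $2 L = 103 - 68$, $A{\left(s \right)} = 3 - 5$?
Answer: $- \frac{23732129}{335138148} \approx -0.070813$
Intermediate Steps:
$A{\left(s \right)} = -2$ ($A{\left(s \right)} = 3 - 5 = -2$)
$L = \frac{35}{2}$ ($L = \frac{103 - 68}{2} = \frac{1}{2} \cdot 35 = \frac{35}{2} \approx 17.5$)
$f{\left(N \right)} = -2 + N^{2}$ ($f{\left(N \right)} = N N - 2 = N^{2} - 2 = -2 + N^{2}$)
$X{\left(D,O \right)} = 214 + O \left(-2 + O^{2}\right)$ ($X{\left(D,O \right)} = \left(-2 + O^{2}\right) O + 214 = O \left(-2 + O^{2}\right) + 214 = 214 + O \left(-2 + O^{2}\right)$)
$- \frac{19493}{-7564} - \frac{14665}{X{\left(-10,L \right)}} = - \frac{19493}{-7564} - \frac{14665}{214 + \frac{35 \left(-2 + \left(\frac{35}{2}\right)^{2}\right)}{2}} = \left(-19493\right) \left(- \frac{1}{7564}\right) - \frac{14665}{214 + \frac{35 \left(-2 + \frac{1225}{4}\right)}{2}} = \frac{19493}{7564} - \frac{14665}{214 + \frac{35}{2} \cdot \frac{1217}{4}} = \frac{19493}{7564} - \frac{14665}{214 + \frac{42595}{8}} = \frac{19493}{7564} - \frac{14665}{\frac{44307}{8}} = \frac{19493}{7564} - \frac{117320}{44307} = - \frac{23732129}{335138148}$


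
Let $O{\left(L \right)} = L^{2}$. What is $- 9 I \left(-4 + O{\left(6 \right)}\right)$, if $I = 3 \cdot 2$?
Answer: $-1728$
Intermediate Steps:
$I = 6$
$- 9 I \left(-4 + O{\left(6 \right)}\right) = \left(-9\right) 6 \left(-4 + 6^{2}\right) = - 54 \left(-4 + 36\right) = \left(-54\right) 32 = -1728$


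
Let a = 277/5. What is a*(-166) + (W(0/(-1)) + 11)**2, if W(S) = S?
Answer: -45377/5 ≈ -9075.4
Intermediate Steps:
a = 277/5 (a = 277*(1/5) = 277/5 ≈ 55.400)
a*(-166) + (W(0/(-1)) + 11)**2 = (277/5)*(-166) + (0/(-1) + 11)**2 = -45982/5 + (0*(-1) + 11)**2 = -45982/5 + (0 + 11)**2 = -45982/5 + 11**2 = -45982/5 + 121 = -45377/5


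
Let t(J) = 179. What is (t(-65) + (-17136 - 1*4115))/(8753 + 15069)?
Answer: -10536/11911 ≈ -0.88456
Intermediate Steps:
(t(-65) + (-17136 - 1*4115))/(8753 + 15069) = (179 + (-17136 - 1*4115))/(8753 + 15069) = (179 + (-17136 - 4115))/23822 = (179 - 21251)*(1/23822) = -21072*1/23822 = -10536/11911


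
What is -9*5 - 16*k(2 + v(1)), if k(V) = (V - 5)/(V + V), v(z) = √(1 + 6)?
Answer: -239/3 + 40*√7/3 ≈ -44.390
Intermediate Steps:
v(z) = √7
k(V) = (-5 + V)/(2*V) (k(V) = (-5 + V)/((2*V)) = (-5 + V)*(1/(2*V)) = (-5 + V)/(2*V))
-9*5 - 16*k(2 + v(1)) = -9*5 - 8*(-5 + (2 + √7))/(2 + √7) = -45 - 8*(-3 + √7)/(2 + √7)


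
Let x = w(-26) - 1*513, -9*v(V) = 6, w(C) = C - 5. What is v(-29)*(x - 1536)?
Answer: 4160/3 ≈ 1386.7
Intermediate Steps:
w(C) = -5 + C
v(V) = -⅔ (v(V) = -⅑*6 = -⅔)
x = -544 (x = (-5 - 26) - 1*513 = -31 - 513 = -544)
v(-29)*(x - 1536) = -2*(-544 - 1536)/3 = -⅔*(-2080) = 4160/3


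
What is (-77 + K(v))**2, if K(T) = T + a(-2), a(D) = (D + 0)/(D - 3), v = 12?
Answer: 104329/25 ≈ 4173.2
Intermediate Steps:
a(D) = D/(-3 + D)
K(T) = 2/5 + T (K(T) = T - 2/(-3 - 2) = T - 2/(-5) = T - 2*(-1/5) = T + 2/5 = 2/5 + T)
(-77 + K(v))**2 = (-77 + (2/5 + 12))**2 = (-77 + 62/5)**2 = (-323/5)**2 = 104329/25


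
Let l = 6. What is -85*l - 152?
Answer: -662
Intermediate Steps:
-85*l - 152 = -85*6 - 152 = -510 - 152 = -662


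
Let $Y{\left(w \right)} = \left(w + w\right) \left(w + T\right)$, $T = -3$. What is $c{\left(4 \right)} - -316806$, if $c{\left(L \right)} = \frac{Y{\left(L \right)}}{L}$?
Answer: $316808$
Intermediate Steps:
$Y{\left(w \right)} = 2 w \left(-3 + w\right)$ ($Y{\left(w \right)} = \left(w + w\right) \left(w - 3\right) = 2 w \left(-3 + w\right)$)
$c{\left(L \right)} = -6 + 2 L$ ($c{\left(L \right)} = \frac{2 L \left(-3 + L\right)}{L} = -6 + 2 L$)
$c{\left(4 \right)} - -316806 = \left(-6 + 2 \cdot 4\right) - -316806 = \left(-6 + 8\right) + 316806 = 2 + 316806 = 316808$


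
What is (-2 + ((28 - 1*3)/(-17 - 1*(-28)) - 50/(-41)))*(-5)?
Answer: -3365/451 ≈ -7.4612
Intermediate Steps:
(-2 + ((28 - 1*3)/(-17 - 1*(-28)) - 50/(-41)))*(-5) = (-2 + ((28 - 3)/(-17 + 28) - 50*(-1/41)))*(-5) = (-2 + (25/11 + 50/41))*(-5) = (-2 + 1575/451)*(-5) = (673/451)*(-5) = -3365/451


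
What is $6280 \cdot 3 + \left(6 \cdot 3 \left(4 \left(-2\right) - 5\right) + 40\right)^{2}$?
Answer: $56476$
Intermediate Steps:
$6280 \cdot 3 + \left(6 \cdot 3 \left(4 \left(-2\right) - 5\right) + 40\right)^{2} = 18840 + \left(18 \left(-8 - 5\right) + 40\right)^{2} = 18840 + \left(18 \left(-13\right) + 40\right)^{2} = 18840 + \left(-234 + 40\right)^{2} = 18840 + \left(-194\right)^{2} = 18840 + 37636 = 56476$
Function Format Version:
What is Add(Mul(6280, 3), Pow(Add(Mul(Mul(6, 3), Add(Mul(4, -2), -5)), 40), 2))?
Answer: 56476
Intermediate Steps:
Add(Mul(6280, 3), Pow(Add(Mul(Mul(6, 3), Add(Mul(4, -2), -5)), 40), 2)) = Add(18840, Pow(Add(Mul(18, Add(-8, -5)), 40), 2)) = Add(18840, Pow(Add(Mul(18, -13), 40), 2)) = Add(18840, Pow(Add(-234, 40), 2)) = Add(18840, Pow(-194, 2)) = Add(18840, 37636) = 56476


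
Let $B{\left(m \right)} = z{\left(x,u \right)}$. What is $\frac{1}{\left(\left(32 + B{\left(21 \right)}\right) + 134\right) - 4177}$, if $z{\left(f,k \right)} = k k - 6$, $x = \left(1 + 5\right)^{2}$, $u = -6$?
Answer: $- \frac{1}{3981} \approx -0.00025119$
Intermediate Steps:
$x = 36$ ($x = 6^{2} = 36$)
$z{\left(f,k \right)} = -6 + k^{2}$ ($z{\left(f,k \right)} = k^{2} - 6 = -6 + k^{2}$)
$B{\left(m \right)} = 30$ ($B{\left(m \right)} = -6 + \left(-6\right)^{2} = -6 + 36 = 30$)
$\frac{1}{\left(\left(32 + B{\left(21 \right)}\right) + 134\right) - 4177} = \frac{1}{\left(\left(32 + 30\right) + 134\right) - 4177} = \frac{1}{\left(62 + 134\right) - 4177} = \frac{1}{196 - 4177} = \frac{1}{-3981} = - \frac{1}{3981}$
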